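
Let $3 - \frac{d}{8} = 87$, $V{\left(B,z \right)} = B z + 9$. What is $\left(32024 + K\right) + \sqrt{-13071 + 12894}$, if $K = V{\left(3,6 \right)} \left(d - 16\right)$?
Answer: $13448 + i \sqrt{177} \approx 13448.0 + 13.304 i$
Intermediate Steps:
$V{\left(B,z \right)} = 9 + B z$
$d = -672$ ($d = 24 - 696 = -672$)
$K = -18576$ ($K = \left(9 + 3 \cdot 6\right) \left(-672 - 16\right) = \left(9 + 18\right) \left(-688\right) = 27 \left(-688\right) = -18576$)
$\left(32024 + K\right) + \sqrt{-13071 + 12894} = \left(32024 - 18576\right) + \sqrt{-13071 + 12894} = 13448 + \sqrt{-177} = 13448 + i \sqrt{177}$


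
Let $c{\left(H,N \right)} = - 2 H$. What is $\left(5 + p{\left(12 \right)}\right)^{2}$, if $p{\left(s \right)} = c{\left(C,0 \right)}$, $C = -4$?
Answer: $169$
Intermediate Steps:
$p{\left(s \right)} = 8$ ($p{\left(s \right)} = \left(-2\right) \left(-4\right) = 8$)
$\left(5 + p{\left(12 \right)}\right)^{2} = \left(5 + 8\right)^{2} = 13^{2} = 169$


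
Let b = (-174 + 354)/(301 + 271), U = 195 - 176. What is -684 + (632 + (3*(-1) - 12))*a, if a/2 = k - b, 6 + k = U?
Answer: 2140664/143 ≈ 14970.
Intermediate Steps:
U = 19
k = 13 (k = -6 + 19 = 13)
b = 45/143 (b = 180/572 = 180*(1/572) = 45/143 ≈ 0.31469)
a = 3628/143 (a = 2*(13 - 1*45/143) = 2*(13 - 45/143) = 2*(1814/143) = 3628/143 ≈ 25.371)
-684 + (632 + (3*(-1) - 12))*a = -684 + (632 + (3*(-1) - 12))*(3628/143) = -684 + (632 + (-3 - 12))*(3628/143) = -684 + (632 - 15)*(3628/143) = -684 + 617*(3628/143) = -684 + 2238476/143 = 2140664/143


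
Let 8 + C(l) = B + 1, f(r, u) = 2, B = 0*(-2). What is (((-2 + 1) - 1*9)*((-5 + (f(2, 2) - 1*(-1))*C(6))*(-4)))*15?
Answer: -15600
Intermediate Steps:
B = 0
C(l) = -7 (C(l) = -8 + (0 + 1) = -8 + 1 = -7)
(((-2 + 1) - 1*9)*((-5 + (f(2, 2) - 1*(-1))*C(6))*(-4)))*15 = (((-2 + 1) - 1*9)*((-5 + (2 - 1*(-1))*(-7))*(-4)))*15 = ((-1 - 9)*((-5 + (2 + 1)*(-7))*(-4)))*15 = -10*(-5 + 3*(-7))*(-4)*15 = -10*(-5 - 21)*(-4)*15 = -(-260)*(-4)*15 = -10*104*15 = -1040*15 = -15600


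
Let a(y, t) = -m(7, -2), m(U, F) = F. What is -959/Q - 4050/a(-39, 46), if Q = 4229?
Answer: -8564684/4229 ≈ -2025.2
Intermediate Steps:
a(y, t) = 2 (a(y, t) = -1*(-2) = 2)
-959/Q - 4050/a(-39, 46) = -959/4229 - 4050/2 = -959*1/4229 - 4050*½ = -959/4229 - 2025 = -8564684/4229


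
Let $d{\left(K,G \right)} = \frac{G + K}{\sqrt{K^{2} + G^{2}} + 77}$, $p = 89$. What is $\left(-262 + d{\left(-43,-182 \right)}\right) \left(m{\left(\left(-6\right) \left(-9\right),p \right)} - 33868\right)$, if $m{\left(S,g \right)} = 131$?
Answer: $\frac{256138152611}{29044} + \frac{7590825 \sqrt{34973}}{29044} \approx 8.8678 \cdot 10^{6}$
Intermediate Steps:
$d{\left(K,G \right)} = \frac{G + K}{77 + \sqrt{G^{2} + K^{2}}}$ ($d{\left(K,G \right)} = \frac{G + K}{\sqrt{G^{2} + K^{2}} + 77} = \frac{G + K}{77 + \sqrt{G^{2} + K^{2}}}$)
$\left(-262 + d{\left(-43,-182 \right)}\right) \left(m{\left(\left(-6\right) \left(-9\right),p \right)} - 33868\right) = \left(-262 + \frac{-182 - 43}{77 + \sqrt{\left(-182\right)^{2} + \left(-43\right)^{2}}}\right) \left(131 - 33868\right) = \left(-262 + \frac{1}{77 + \sqrt{33124 + 1849}} \left(-225\right)\right) \left(-33737\right) = \left(-262 + \frac{1}{77 + \sqrt{34973}} \left(-225\right)\right) \left(-33737\right) = \left(-262 - \frac{225}{77 + \sqrt{34973}}\right) \left(-33737\right) = 8839094 + \frac{7590825}{77 + \sqrt{34973}}$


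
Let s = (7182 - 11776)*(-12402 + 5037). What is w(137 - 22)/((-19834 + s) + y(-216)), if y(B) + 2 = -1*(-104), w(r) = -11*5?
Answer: -5/3074098 ≈ -1.6265e-6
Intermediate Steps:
w(r) = -55
y(B) = 102 (y(B) = -2 - 1*(-104) = -2 + 104 = 102)
s = 33834810 (s = -4594*(-7365) = 33834810)
w(137 - 22)/((-19834 + s) + y(-216)) = -55/((-19834 + 33834810) + 102) = -55/(33814976 + 102) = -55/33815078 = -55*1/33815078 = -5/3074098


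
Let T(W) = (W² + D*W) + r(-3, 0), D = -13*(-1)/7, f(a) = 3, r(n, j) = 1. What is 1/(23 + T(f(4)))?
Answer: 7/270 ≈ 0.025926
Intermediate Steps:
D = 13/7 (D = 13*(⅐) = 13/7 ≈ 1.8571)
T(W) = 1 + W² + 13*W/7 (T(W) = (W² + 13*W/7) + 1 = 1 + W² + 13*W/7)
1/(23 + T(f(4))) = 1/(23 + (1 + 3² + (13/7)*3)) = 1/(23 + (1 + 9 + 39/7)) = 1/(23 + 109/7) = 1/(270/7) = 7/270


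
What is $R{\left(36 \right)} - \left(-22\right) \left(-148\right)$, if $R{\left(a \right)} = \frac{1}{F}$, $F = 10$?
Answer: $- \frac{32559}{10} \approx -3255.9$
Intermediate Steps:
$R{\left(a \right)} = \frac{1}{10}$
$R{\left(36 \right)} - \left(-22\right) \left(-148\right) = \frac{1}{10} - \left(-22\right) \left(-148\right) = \frac{1}{10} - 3256 = - \frac{32559}{10}$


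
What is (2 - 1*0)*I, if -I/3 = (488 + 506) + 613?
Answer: -9642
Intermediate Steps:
I = -4821 (I = -3*((488 + 506) + 613) = -3*(994 + 613) = -3*1607 = -4821)
(2 - 1*0)*I = (2 - 1*0)*(-4821) = (2 + 0)*(-4821) = 2*(-4821) = -9642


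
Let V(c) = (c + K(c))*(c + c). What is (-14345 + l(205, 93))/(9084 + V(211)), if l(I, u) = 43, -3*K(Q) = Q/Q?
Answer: -21453/146978 ≈ -0.14596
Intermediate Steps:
K(Q) = -⅓ (K(Q) = -Q/(3*Q) = -⅓*1 = -⅓)
V(c) = 2*c*(-⅓ + c) (V(c) = (c - ⅓)*(c + c) = (-⅓ + c)*(2*c) = 2*c*(-⅓ + c))
(-14345 + l(205, 93))/(9084 + V(211)) = (-14345 + 43)/(9084 + (⅔)*211*(-1 + 3*211)) = -14302/(9084 + (⅔)*211*(-1 + 633)) = -14302/(9084 + (⅔)*211*632) = -14302/(9084 + 266704/3) = -14302/293956/3 = -14302*3/293956 = -21453/146978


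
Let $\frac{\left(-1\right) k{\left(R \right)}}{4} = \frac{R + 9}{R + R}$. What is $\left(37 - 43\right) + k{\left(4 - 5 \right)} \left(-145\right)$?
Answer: $-2326$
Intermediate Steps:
$k{\left(R \right)} = - \frac{2 \left(9 + R\right)}{R}$ ($k{\left(R \right)} = - 4 \frac{R + 9}{R + R} = - 4 \frac{9 + R}{2 R} = - \frac{2 \left(9 + R\right)}{R}$)
$\left(37 - 43\right) + k{\left(4 - 5 \right)} \left(-145\right) = \left(37 - 43\right) + \left(-2 - \frac{18}{4 - 5}\right) \left(-145\right) = -6 + \left(-2 - \frac{18}{4 - 5}\right) \left(-145\right) = -6 + \left(-2 - \frac{18}{-1}\right) \left(-145\right) = -6 + \left(-2 - -18\right) \left(-145\right) = -6 + \left(-2 + 18\right) \left(-145\right) = -6 + 16 \left(-145\right) = -6 - 2320 = -2326$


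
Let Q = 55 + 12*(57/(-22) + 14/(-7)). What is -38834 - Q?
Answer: -427173/11 ≈ -38834.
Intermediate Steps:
Q = -1/11 (Q = 55 + 12*(57*(-1/22) + 14*(-1/7)) = 55 + 12*(-57/22 - 2) = 55 + 12*(-101/22) = 55 - 606/11 = -1/11 ≈ -0.090909)
-38834 - Q = -38834 - 1*(-1/11) = -38834 + 1/11 = -427173/11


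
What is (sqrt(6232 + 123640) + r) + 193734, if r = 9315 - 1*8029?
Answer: 195020 + 4*sqrt(8117) ≈ 1.9538e+5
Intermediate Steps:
r = 1286 (r = 9315 - 8029 = 1286)
(sqrt(6232 + 123640) + r) + 193734 = (sqrt(6232 + 123640) + 1286) + 193734 = (sqrt(129872) + 1286) + 193734 = (4*sqrt(8117) + 1286) + 193734 = (1286 + 4*sqrt(8117)) + 193734 = 195020 + 4*sqrt(8117)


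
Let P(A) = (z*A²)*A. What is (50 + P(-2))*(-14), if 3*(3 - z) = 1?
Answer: -1204/3 ≈ -401.33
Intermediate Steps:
z = 8/3 (z = 3 - ⅓*1 = 3 - ⅓ = 8/3 ≈ 2.6667)
P(A) = 8*A³/3 (P(A) = (8*A²/3)*A = 8*A³/3)
(50 + P(-2))*(-14) = (50 + (8/3)*(-2)³)*(-14) = (50 + (8/3)*(-8))*(-14) = (50 - 64/3)*(-14) = (86/3)*(-14) = -1204/3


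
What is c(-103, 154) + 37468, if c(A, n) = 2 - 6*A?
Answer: 38088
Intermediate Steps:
c(-103, 154) + 37468 = (2 - 6*(-103)) + 37468 = (2 + 618) + 37468 = 620 + 37468 = 38088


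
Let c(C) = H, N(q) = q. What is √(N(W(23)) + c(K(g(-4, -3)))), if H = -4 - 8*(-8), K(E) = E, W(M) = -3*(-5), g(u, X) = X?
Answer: 5*√3 ≈ 8.6602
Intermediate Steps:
W(M) = 15
H = 60 (H = -4 + 64 = 60)
c(C) = 60
√(N(W(23)) + c(K(g(-4, -3)))) = √(15 + 60) = √75 = 5*√3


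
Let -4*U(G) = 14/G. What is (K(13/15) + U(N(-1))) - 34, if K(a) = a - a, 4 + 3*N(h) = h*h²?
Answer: -319/10 ≈ -31.900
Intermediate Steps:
N(h) = -4/3 + h³/3 (N(h) = -4/3 + (h*h²)/3 = -4/3 + h³/3)
U(G) = -7/(2*G)
K(a) = 0
(K(13/15) + U(N(-1))) - 34 = (0 - 7/(2*(-4/3 + (⅓)*(-1)³))) - 34 = (0 - 7/(2*(-4/3 + (⅓)*(-1)))) - 34 = (0 - 7/(2*(-4/3 - ⅓))) - 34 = (0 - 7/(2*(-5/3))) - 34 = (0 - 7/2*(-⅗)) - 34 = (0 + 21/10) - 34 = 21/10 - 34 = -319/10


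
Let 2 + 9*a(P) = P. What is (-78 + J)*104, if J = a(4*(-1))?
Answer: -24544/3 ≈ -8181.3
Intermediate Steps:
a(P) = -2/9 + P/9
J = -⅔ (J = -2/9 + (4*(-1))/9 = -2/9 + (⅑)*(-4) = -2/9 - 4/9 = -⅔ ≈ -0.66667)
(-78 + J)*104 = (-78 - ⅔)*104 = -236/3*104 = -24544/3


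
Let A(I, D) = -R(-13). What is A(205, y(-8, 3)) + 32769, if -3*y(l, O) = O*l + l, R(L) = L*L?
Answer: 32600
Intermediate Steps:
R(L) = L²
y(l, O) = -l/3 - O*l/3 (y(l, O) = -(O*l + l)/3 = -(l + O*l)/3 = -l/3 - O*l/3)
A(I, D) = -169 (A(I, D) = -1*(-13)² = -1*169 = -169)
A(205, y(-8, 3)) + 32769 = -169 + 32769 = 32600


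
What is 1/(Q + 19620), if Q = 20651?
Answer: 1/40271 ≈ 2.4832e-5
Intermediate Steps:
1/(Q + 19620) = 1/(20651 + 19620) = 1/40271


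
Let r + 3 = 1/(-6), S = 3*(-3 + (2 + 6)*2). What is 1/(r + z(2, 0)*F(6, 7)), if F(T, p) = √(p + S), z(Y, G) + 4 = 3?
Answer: 114/1295 - 36*√46/1295 ≈ -0.10051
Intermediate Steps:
z(Y, G) = -1 (z(Y, G) = -4 + 3 = -1)
S = 39 (S = 3*(-3 + 8*2) = 3*(-3 + 16) = 3*13 = 39)
r = -19/6 (r = -3 + 1/(-6) = -3 - ⅙ = -19/6 ≈ -3.1667)
F(T, p) = √(39 + p) (F(T, p) = √(p + 39) = √(39 + p))
1/(r + z(2, 0)*F(6, 7)) = 1/(-19/6 - √(39 + 7)) = 1/(-19/6 - √46)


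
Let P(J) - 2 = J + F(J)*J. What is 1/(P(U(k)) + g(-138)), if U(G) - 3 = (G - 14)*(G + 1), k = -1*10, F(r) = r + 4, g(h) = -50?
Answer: 1/49008 ≈ 2.0405e-5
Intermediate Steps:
F(r) = 4 + r
k = -10
U(G) = 3 + (1 + G)*(-14 + G) (U(G) = 3 + (G - 14)*(G + 1) = 3 + (-14 + G)*(1 + G) = 3 + (1 + G)*(-14 + G))
P(J) = 2 + J + J*(4 + J) (P(J) = 2 + (J + (4 + J)*J) = 2 + (J + J*(4 + J)) = 2 + J + J*(4 + J))
1/(P(U(k)) + g(-138)) = 1/((2 + (-11 + (-10)² - 13*(-10)) + (-11 + (-10)² - 13*(-10))*(4 + (-11 + (-10)² - 13*(-10)))) - 50) = 1/((2 + (-11 + 100 + 130) + (-11 + 100 + 130)*(4 + (-11 + 100 + 130))) - 50) = 1/((2 + 219 + 219*(4 + 219)) - 50) = 1/((2 + 219 + 219*223) - 50) = 1/((2 + 219 + 48837) - 50) = 1/(49058 - 50) = 1/49008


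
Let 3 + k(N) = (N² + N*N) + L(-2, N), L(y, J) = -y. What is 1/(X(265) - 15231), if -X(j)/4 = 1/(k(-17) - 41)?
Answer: -134/2040955 ≈ -6.5656e-5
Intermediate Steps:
k(N) = -1 + 2*N² (k(N) = -3 + ((N² + N*N) - 1*(-2)) = -3 + ((N² + N²) + 2) = -3 + (2*N² + 2) = -3 + (2 + 2*N²) = -1 + 2*N²)
X(j) = -1/134 (X(j) = -4/((-1 + 2*(-17)²) - 41) = -4/((-1 + 2*289) - 41) = -4/((-1 + 578) - 41) = -4/(577 - 41) = -4/536 = -4*1/536 = -1/134)
1/(X(265) - 15231) = 1/(-1/134 - 15231) = 1/(-2040955/134) = -134/2040955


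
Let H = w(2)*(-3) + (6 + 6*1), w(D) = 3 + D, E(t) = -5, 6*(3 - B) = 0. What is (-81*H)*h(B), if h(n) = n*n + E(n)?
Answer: 972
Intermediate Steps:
B = 3 (B = 3 - ⅙*0 = 3 + 0 = 3)
H = -3 (H = (3 + 2)*(-3) + (6 + 6*1) = 5*(-3) + (6 + 6) = -15 + 12 = -3)
h(n) = -5 + n² (h(n) = n*n - 5 = n² - 5 = -5 + n²)
(-81*H)*h(B) = (-81*(-3))*(-5 + 3²) = 243*(-5 + 9) = 243*4 = 972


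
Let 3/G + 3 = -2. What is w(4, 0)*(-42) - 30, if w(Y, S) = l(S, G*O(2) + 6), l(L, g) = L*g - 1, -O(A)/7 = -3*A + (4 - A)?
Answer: 12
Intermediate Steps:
O(A) = -28 + 28*A (O(A) = -7*(-3*A + (4 - A)) = -7*(4 - 4*A) = -28 + 28*A)
G = -⅗ (G = 3/(-3 - 2) = 3/(-5) = 3*(-⅕) = -⅗ ≈ -0.60000)
l(L, g) = -1 + L*g
w(Y, S) = -1 - 54*S/5 (w(Y, S) = -1 + S*(-3*(-28 + 28*2)/5 + 6) = -1 + S*(-3*(-28 + 56)/5 + 6) = -1 + S*(-⅗*28 + 6) = -1 + S*(-84/5 + 6) = -1 + S*(-54/5) = -1 - 54*S/5)
w(4, 0)*(-42) - 30 = (-1 - 54/5*0)*(-42) - 30 = (-1 + 0)*(-42) - 30 = -1*(-42) - 30 = 42 - 30 = 12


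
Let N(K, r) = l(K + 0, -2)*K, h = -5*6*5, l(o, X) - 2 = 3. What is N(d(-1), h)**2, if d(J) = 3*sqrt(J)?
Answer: -225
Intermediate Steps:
l(o, X) = 5 (l(o, X) = 2 + 3 = 5)
h = -150 (h = -30*5 = -150)
N(K, r) = 5*K
N(d(-1), h)**2 = (5*(3*sqrt(-1)))**2 = (5*(3*I))**2 = (15*I)**2 = -225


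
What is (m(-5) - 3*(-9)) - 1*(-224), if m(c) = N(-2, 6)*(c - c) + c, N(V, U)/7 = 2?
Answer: 246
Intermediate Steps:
N(V, U) = 14 (N(V, U) = 7*2 = 14)
m(c) = c (m(c) = 14*(c - c) + c = 14*0 + c = 0 + c = c)
(m(-5) - 3*(-9)) - 1*(-224) = (-5 - 3*(-9)) - 1*(-224) = (-5 + 27) + 224 = 22 + 224 = 246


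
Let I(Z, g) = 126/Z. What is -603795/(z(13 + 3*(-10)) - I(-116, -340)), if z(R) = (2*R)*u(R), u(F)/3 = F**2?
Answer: 11673370/569887 ≈ 20.484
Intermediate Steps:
u(F) = 3*F**2
z(R) = 6*R**3 (z(R) = (2*R)*(3*R**2) = 6*R**3)
-603795/(z(13 + 3*(-10)) - I(-116, -340)) = -603795/(6*(13 + 3*(-10))**3 - 126/(-116)) = -603795/(6*(13 - 30)**3 - 126*(-1)/116) = -603795/(6*(-17)**3 - 1*(-63/58)) = -603795/(6*(-4913) + 63/58) = -603795/(-29478 + 63/58) = -603795/(-1709661/58) = -603795*(-58/1709661) = 11673370/569887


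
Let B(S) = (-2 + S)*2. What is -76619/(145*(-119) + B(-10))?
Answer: 76619/17279 ≈ 4.4342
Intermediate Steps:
B(S) = -4 + 2*S
-76619/(145*(-119) + B(-10)) = -76619/(145*(-119) + (-4 + 2*(-10))) = -76619/(-17255 + (-4 - 20)) = -76619/(-17255 - 24) = -76619/(-17279) = -76619*(-1/17279) = 76619/17279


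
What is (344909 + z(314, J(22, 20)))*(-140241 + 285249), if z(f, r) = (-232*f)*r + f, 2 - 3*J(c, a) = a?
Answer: 113441353488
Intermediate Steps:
J(c, a) = 2/3 - a/3
z(f, r) = f - 232*f*r (z(f, r) = -232*f*r + f = f - 232*f*r)
(344909 + z(314, J(22, 20)))*(-140241 + 285249) = (344909 + 314*(1 - 232*(2/3 - 1/3*20)))*(-140241 + 285249) = (344909 + 314*(1 - 232*(2/3 - 20/3)))*145008 = (344909 + 314*(1 - 232*(-6)))*145008 = (344909 + 314*(1 + 1392))*145008 = (344909 + 314*1393)*145008 = (344909 + 437402)*145008 = 782311*145008 = 113441353488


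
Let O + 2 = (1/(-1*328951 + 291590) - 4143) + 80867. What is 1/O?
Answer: 37361/2866410641 ≈ 1.3034e-5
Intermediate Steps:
O = 2866410641/37361 (O = -2 + ((1/(-1*328951 + 291590) - 4143) + 80867) = -2 + ((1/(-328951 + 291590) - 4143) + 80867) = -2 + ((1/(-37361) - 4143) + 80867) = -2 + ((-1/37361 - 4143) + 80867) = -2 + (-154786624/37361 + 80867) = -2 + 2866485363/37361 = 2866410641/37361 ≈ 76722.)
1/O = 1/(2866410641/37361) = 37361/2866410641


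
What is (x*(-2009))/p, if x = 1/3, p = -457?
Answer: 2009/1371 ≈ 1.4654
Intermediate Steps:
x = ⅓ ≈ 0.33333
(x*(-2009))/p = ((⅓)*(-2009))/(-457) = -2009/3*(-1/457) = 2009/1371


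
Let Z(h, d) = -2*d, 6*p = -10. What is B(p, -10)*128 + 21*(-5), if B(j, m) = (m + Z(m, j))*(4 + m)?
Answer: 5015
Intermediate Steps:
p = -5/3 (p = (⅙)*(-10) = -5/3 ≈ -1.6667)
B(j, m) = (4 + m)*(m - 2*j) (B(j, m) = (m - 2*j)*(4 + m) = (4 + m)*(m - 2*j))
B(p, -10)*128 + 21*(-5) = ((-10)² - 8*(-5/3) + 4*(-10) - 2*(-5/3)*(-10))*128 + 21*(-5) = (100 + 40/3 - 40 - 100/3)*128 - 105 = 40*128 - 105 = 5120 - 105 = 5015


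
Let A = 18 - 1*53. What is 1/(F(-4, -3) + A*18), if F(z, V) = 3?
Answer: -1/627 ≈ -0.0015949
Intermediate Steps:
A = -35 (A = 18 - 53 = -35)
1/(F(-4, -3) + A*18) = 1/(3 - 35*18) = 1/(3 - 630) = 1/(-627) = -1/627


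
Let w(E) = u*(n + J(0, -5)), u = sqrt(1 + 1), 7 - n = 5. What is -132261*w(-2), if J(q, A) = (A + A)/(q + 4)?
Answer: 132261*sqrt(2)/2 ≈ 93523.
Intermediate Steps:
n = 2 (n = 7 - 1*5 = 7 - 5 = 2)
J(q, A) = 2*A/(4 + q) (J(q, A) = (2*A)/(4 + q) = 2*A/(4 + q))
u = sqrt(2) ≈ 1.4142
w(E) = -sqrt(2)/2 (w(E) = sqrt(2)*(2 + 2*(-5)/(4 + 0)) = sqrt(2)*(2 + 2*(-5)/4) = sqrt(2)*(2 + 2*(-5)*(1/4)) = sqrt(2)*(2 - 5/2) = sqrt(2)*(-1/2) = -sqrt(2)/2)
-132261*w(-2) = -(-132261)*sqrt(2)/2 = 132261*sqrt(2)/2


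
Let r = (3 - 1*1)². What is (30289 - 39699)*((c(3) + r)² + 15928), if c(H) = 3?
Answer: -150343570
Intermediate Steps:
r = 4 (r = (3 - 1)² = 2² = 4)
(30289 - 39699)*((c(3) + r)² + 15928) = (30289 - 39699)*((3 + 4)² + 15928) = -9410*(7² + 15928) = -9410*(49 + 15928) = -9410*15977 = -150343570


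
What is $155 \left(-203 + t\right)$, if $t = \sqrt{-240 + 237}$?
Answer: $-31465 + 155 i \sqrt{3} \approx -31465.0 + 268.47 i$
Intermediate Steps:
$t = i \sqrt{3}$ ($t = \sqrt{-3} = i \sqrt{3} \approx 1.732 i$)
$155 \left(-203 + t\right) = 155 \left(-203 + i \sqrt{3}\right) = -31465 + 155 i \sqrt{3}$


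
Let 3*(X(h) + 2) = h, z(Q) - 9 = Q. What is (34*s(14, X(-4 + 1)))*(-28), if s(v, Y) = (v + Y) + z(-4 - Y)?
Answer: -18088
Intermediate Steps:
z(Q) = 9 + Q
X(h) = -2 + h/3
s(v, Y) = 5 + v (s(v, Y) = (v + Y) + (9 + (-4 - Y)) = (Y + v) + (5 - Y) = 5 + v)
(34*s(14, X(-4 + 1)))*(-28) = (34*(5 + 14))*(-28) = (34*19)*(-28) = 646*(-28) = -18088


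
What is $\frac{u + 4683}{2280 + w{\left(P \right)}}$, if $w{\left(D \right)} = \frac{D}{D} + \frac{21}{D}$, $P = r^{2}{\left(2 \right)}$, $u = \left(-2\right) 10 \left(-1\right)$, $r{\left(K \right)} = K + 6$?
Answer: $\frac{300992}{146005} \approx 2.0615$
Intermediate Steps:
$r{\left(K \right)} = 6 + K$
$u = 20$ ($u = \left(-20\right) \left(-1\right) = 20$)
$P = 64$ ($P = \left(6 + 2\right)^{2} = 8^{2} = 64$)
$w{\left(D \right)} = 1 + \frac{21}{D}$
$\frac{u + 4683}{2280 + w{\left(P \right)}} = \frac{20 + 4683}{2280 + \frac{21 + 64}{64}} = \frac{4703}{2280 + \frac{1}{64} \cdot 85} = \frac{4703}{2280 + \frac{85}{64}} = \frac{4703}{\frac{146005}{64}} = 4703 \cdot \frac{64}{146005} = \frac{300992}{146005}$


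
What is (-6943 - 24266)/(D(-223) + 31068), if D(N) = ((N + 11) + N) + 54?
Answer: -10403/10229 ≈ -1.0170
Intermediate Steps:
D(N) = 65 + 2*N (D(N) = ((11 + N) + N) + 54 = (11 + 2*N) + 54 = 65 + 2*N)
(-6943 - 24266)/(D(-223) + 31068) = (-6943 - 24266)/((65 + 2*(-223)) + 31068) = -31209/((65 - 446) + 31068) = -31209/(-381 + 31068) = -31209/30687 = -31209*1/30687 = -10403/10229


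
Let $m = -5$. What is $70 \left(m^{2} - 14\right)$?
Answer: $770$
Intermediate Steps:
$70 \left(m^{2} - 14\right) = 70 \left(\left(-5\right)^{2} - 14\right) = 70 \left(25 - 14\right) = 70 \cdot 11 = 770$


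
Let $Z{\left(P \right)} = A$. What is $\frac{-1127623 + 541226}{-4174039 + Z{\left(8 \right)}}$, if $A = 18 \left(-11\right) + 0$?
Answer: $\frac{586397}{4174237} \approx 0.14048$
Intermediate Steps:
$A = -198$ ($A = -198 + 0 = -198$)
$Z{\left(P \right)} = -198$
$\frac{-1127623 + 541226}{-4174039 + Z{\left(8 \right)}} = \frac{-1127623 + 541226}{-4174039 - 198} = - \frac{586397}{-4174237} = \left(-586397\right) \left(- \frac{1}{4174237}\right) = \frac{586397}{4174237}$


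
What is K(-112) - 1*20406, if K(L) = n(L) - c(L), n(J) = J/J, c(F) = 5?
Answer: -20410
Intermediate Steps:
n(J) = 1
K(L) = -4 (K(L) = 1 - 1*5 = 1 - 5 = -4)
K(-112) - 1*20406 = -4 - 1*20406 = -4 - 20406 = -20410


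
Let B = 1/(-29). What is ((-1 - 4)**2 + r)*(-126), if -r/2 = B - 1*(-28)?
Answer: 113022/29 ≈ 3897.3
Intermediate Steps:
B = -1/29 ≈ -0.034483
r = -1622/29 (r = -2*(-1/29 - 1*(-28)) = -2*(-1/29 + 28) = -2*811/29 = -1622/29 ≈ -55.931)
((-1 - 4)**2 + r)*(-126) = ((-1 - 4)**2 - 1622/29)*(-126) = ((-5)**2 - 1622/29)*(-126) = (25 - 1622/29)*(-126) = -897/29*(-126) = 113022/29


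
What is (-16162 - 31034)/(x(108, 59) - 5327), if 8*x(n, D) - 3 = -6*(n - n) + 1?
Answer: 31464/3551 ≈ 8.8606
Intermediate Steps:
x(n, D) = ½ (x(n, D) = 3/8 + (-6*(n - n) + 1)/8 = 3/8 + (-6*0 + 1)/8 = 3/8 + (0 + 1)/8 = 3/8 + (⅛)*1 = 3/8 + ⅛ = ½)
(-16162 - 31034)/(x(108, 59) - 5327) = (-16162 - 31034)/(½ - 5327) = -47196/(-10653/2) = -47196*(-2/10653) = 31464/3551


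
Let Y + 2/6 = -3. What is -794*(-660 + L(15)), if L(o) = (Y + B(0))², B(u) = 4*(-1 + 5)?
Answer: 3569824/9 ≈ 3.9665e+5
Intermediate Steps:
B(u) = 16 (B(u) = 4*4 = 16)
Y = -10/3 (Y = -⅓ - 3 = -10/3 ≈ -3.3333)
L(o) = 1444/9 (L(o) = (-10/3 + 16)² = (38/3)² = 1444/9)
-794*(-660 + L(15)) = -794*(-660 + 1444/9) = -794*(-4496/9) = 3569824/9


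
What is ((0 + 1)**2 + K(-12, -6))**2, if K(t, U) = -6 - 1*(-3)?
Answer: 4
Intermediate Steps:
K(t, U) = -3 (K(t, U) = -6 + 3 = -3)
((0 + 1)**2 + K(-12, -6))**2 = ((0 + 1)**2 - 3)**2 = (1**2 - 3)**2 = (1 - 3)**2 = (-2)**2 = 4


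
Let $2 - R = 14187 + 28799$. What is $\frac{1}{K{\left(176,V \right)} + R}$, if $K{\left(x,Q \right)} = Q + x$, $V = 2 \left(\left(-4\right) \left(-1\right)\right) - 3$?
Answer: $- \frac{1}{42803} \approx -2.3363 \cdot 10^{-5}$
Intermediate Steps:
$V = 5$ ($V = 2 \cdot 4 - 3 = 8 - 3 = 5$)
$R = -42984$ ($R = 2 - \left(14187 + 28799\right) = 2 - 42986 = -42984$)
$\frac{1}{K{\left(176,V \right)} + R} = \frac{1}{\left(5 + 176\right) - 42984} = \frac{1}{181 - 42984} = \frac{1}{-42803} = - \frac{1}{42803}$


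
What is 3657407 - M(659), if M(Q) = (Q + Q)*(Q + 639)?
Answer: 1946643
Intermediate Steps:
M(Q) = 2*Q*(639 + Q) (M(Q) = (2*Q)*(639 + Q) = 2*Q*(639 + Q))
3657407 - M(659) = 3657407 - 2*659*(639 + 659) = 3657407 - 2*659*1298 = 3657407 - 1*1710764 = 3657407 - 1710764 = 1946643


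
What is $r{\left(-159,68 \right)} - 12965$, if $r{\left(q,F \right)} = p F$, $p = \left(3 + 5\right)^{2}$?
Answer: $-8613$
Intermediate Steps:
$p = 64$ ($p = 8^{2} = 64$)
$r{\left(q,F \right)} = 64 F$
$r{\left(-159,68 \right)} - 12965 = 64 \cdot 68 - 12965 = 4352 - 12965 = -8613$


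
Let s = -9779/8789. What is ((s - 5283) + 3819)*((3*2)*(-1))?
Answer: 7023750/799 ≈ 8790.7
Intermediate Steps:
s = -889/799 (s = -9779*1/8789 = -889/799 ≈ -1.1126)
((s - 5283) + 3819)*((3*2)*(-1)) = ((-889/799 - 5283) + 3819)*((3*2)*(-1)) = (-4222006/799 + 3819)*(6*(-1)) = -1170625/799*(-6) = 7023750/799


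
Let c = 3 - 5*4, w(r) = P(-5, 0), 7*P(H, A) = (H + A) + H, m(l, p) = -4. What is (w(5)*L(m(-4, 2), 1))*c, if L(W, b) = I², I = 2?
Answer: 680/7 ≈ 97.143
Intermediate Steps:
P(H, A) = A/7 + 2*H/7 (P(H, A) = ((H + A) + H)/7 = ((A + H) + H)/7 = (A + 2*H)/7 = A/7 + 2*H/7)
w(r) = -10/7 (w(r) = (⅐)*0 + (2/7)*(-5) = 0 - 10/7 = -10/7)
c = -17 (c = 3 - 20 = -17)
L(W, b) = 4 (L(W, b) = 2² = 4)
(w(5)*L(m(-4, 2), 1))*c = -10/7*4*(-17) = -40/7*(-17) = 680/7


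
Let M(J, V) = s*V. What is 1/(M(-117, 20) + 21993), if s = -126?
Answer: 1/19473 ≈ 5.1353e-5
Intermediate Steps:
M(J, V) = -126*V
1/(M(-117, 20) + 21993) = 1/(-126*20 + 21993) = 1/(-2520 + 21993) = 1/19473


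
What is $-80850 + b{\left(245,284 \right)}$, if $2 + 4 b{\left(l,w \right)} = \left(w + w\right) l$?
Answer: $- \frac{92121}{2} \approx -46061.0$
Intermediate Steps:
$b{\left(l,w \right)} = - \frac{1}{2} + \frac{l w}{2}$ ($b{\left(l,w \right)} = - \frac{1}{2} + \frac{\left(w + w\right) l}{4} = - \frac{1}{2} + \frac{2 w l}{4} = - \frac{1}{2} + \frac{2 l w}{4} = - \frac{1}{2} + \frac{l w}{2}$)
$-80850 + b{\left(245,284 \right)} = -80850 - \left(\frac{1}{2} - 34790\right) = -80850 + \left(- \frac{1}{2} + 34790\right) = -80850 + \frac{69579}{2} = - \frac{92121}{2}$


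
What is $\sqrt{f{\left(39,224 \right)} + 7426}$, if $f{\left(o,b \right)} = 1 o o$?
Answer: $\sqrt{8947} \approx 94.589$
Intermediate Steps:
$f{\left(o,b \right)} = o^{2}$ ($f{\left(o,b \right)} = o o = o^{2}$)
$\sqrt{f{\left(39,224 \right)} + 7426} = \sqrt{39^{2} + 7426} = \sqrt{1521 + 7426} = \sqrt{8947}$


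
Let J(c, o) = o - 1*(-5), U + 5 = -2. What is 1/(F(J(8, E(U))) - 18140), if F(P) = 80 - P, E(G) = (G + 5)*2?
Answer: -1/18061 ≈ -5.5368e-5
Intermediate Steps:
U = -7 (U = -5 - 2 = -7)
E(G) = 10 + 2*G (E(G) = (5 + G)*2 = 10 + 2*G)
J(c, o) = 5 + o (J(c, o) = o + 5 = 5 + o)
1/(F(J(8, E(U))) - 18140) = 1/((80 - (5 + (10 + 2*(-7)))) - 18140) = 1/((80 - (5 + (10 - 14))) - 18140) = 1/((80 - (5 - 4)) - 18140) = 1/((80 - 1*1) - 18140) = 1/((80 - 1) - 18140) = 1/(79 - 18140) = 1/(-18061) = -1/18061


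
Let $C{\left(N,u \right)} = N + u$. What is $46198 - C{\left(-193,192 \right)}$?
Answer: $46199$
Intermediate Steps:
$46198 - C{\left(-193,192 \right)} = 46198 - \left(-193 + 192\right) = 46198 - -1 = 46198 + 1 = 46199$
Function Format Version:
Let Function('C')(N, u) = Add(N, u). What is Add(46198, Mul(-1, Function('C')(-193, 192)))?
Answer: 46199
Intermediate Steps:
Add(46198, Mul(-1, Function('C')(-193, 192))) = Add(46198, Mul(-1, Add(-193, 192))) = Add(46198, Mul(-1, -1)) = Add(46198, 1) = 46199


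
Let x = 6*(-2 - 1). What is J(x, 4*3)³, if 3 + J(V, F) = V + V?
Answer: -59319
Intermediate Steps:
x = -18 (x = 6*(-3) = -18)
J(V, F) = -3 + 2*V (J(V, F) = -3 + (V + V) = -3 + 2*V)
J(x, 4*3)³ = (-3 + 2*(-18))³ = (-3 - 36)³ = (-39)³ = -59319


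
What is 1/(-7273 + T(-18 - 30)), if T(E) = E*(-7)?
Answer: -1/6937 ≈ -0.00014415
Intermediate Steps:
T(E) = -7*E
1/(-7273 + T(-18 - 30)) = 1/(-7273 - 7*(-18 - 30)) = 1/(-7273 - 7*(-48)) = 1/(-7273 + 336) = 1/(-6937) = -1/6937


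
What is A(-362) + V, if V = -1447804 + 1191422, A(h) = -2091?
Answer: -258473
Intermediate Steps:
V = -256382
A(-362) + V = -2091 - 256382 = -258473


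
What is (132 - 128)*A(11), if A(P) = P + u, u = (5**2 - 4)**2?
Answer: 1808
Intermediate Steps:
u = 441 (u = (25 - 4)**2 = 21**2 = 441)
A(P) = 441 + P (A(P) = P + 441 = 441 + P)
(132 - 128)*A(11) = (132 - 128)*(441 + 11) = 4*452 = 1808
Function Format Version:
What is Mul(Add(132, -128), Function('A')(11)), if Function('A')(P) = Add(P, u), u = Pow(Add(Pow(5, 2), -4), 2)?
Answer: 1808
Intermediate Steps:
u = 441 (u = Pow(Add(25, -4), 2) = Pow(21, 2) = 441)
Function('A')(P) = Add(441, P) (Function('A')(P) = Add(P, 441) = Add(441, P))
Mul(Add(132, -128), Function('A')(11)) = Mul(Add(132, -128), Add(441, 11)) = Mul(4, 452) = 1808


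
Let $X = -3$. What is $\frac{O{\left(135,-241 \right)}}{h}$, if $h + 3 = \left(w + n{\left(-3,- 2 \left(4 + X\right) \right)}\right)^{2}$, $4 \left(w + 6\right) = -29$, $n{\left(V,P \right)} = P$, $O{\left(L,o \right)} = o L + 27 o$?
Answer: $- \frac{624672}{3673} \approx -170.07$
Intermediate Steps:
$O{\left(L,o \right)} = 27 o + L o$ ($O{\left(L,o \right)} = L o + 27 o = 27 o + L o$)
$w = - \frac{53}{4}$ ($w = -6 + \frac{1}{4} \left(-29\right) = -6 - \frac{29}{4} = - \frac{53}{4} \approx -13.25$)
$h = \frac{3673}{16}$ ($h = -3 + \left(- \frac{53}{4} - 2 \left(4 - 3\right)\right)^{2} = -3 + \left(- \frac{53}{4} - 2\right)^{2} = -3 + \left(- \frac{61}{4}\right)^{2} = -3 + \frac{3721}{16} = \frac{3673}{16} \approx 229.56$)
$\frac{O{\left(135,-241 \right)}}{h} = \frac{\left(-241\right) \left(27 + 135\right)}{\frac{3673}{16}} = \left(-241\right) 162 \cdot \frac{16}{3673} = \left(-39042\right) \frac{16}{3673} = - \frac{624672}{3673}$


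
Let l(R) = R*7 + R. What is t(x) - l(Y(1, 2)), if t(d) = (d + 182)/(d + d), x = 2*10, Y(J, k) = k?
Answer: -219/20 ≈ -10.950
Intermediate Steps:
l(R) = 8*R (l(R) = 7*R + R = 8*R)
x = 20
t(d) = (182 + d)/(2*d) (t(d) = (182 + d)/((2*d)) = (182 + d)*(1/(2*d)) = (182 + d)/(2*d))
t(x) - l(Y(1, 2)) = (1/2)*(182 + 20)/20 - 8*2 = (1/2)*(1/20)*202 - 1*16 = 101/20 - 16 = -219/20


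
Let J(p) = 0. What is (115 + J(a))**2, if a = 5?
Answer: 13225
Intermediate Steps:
(115 + J(a))**2 = (115 + 0)**2 = 115**2 = 13225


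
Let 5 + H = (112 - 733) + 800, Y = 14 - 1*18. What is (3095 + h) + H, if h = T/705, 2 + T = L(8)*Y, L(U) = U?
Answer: 2304611/705 ≈ 3269.0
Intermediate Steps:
Y = -4 (Y = 14 - 18 = -4)
H = 174 (H = -5 + ((112 - 733) + 800) = -5 + (-621 + 800) = -5 + 179 = 174)
T = -34 (T = -2 + 8*(-4) = -2 - 32 = -34)
h = -34/705 ≈ -0.048227
(3095 + h) + H = (3095 - 34/705) + 174 = 2181941/705 + 174 = 2304611/705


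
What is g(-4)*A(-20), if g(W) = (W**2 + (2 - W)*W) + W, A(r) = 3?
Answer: -36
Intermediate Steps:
g(W) = W + W**2 + W*(2 - W) (g(W) = (W**2 + W*(2 - W)) + W = W + W**2 + W*(2 - W))
g(-4)*A(-20) = (3*(-4))*3 = -12*3 = -36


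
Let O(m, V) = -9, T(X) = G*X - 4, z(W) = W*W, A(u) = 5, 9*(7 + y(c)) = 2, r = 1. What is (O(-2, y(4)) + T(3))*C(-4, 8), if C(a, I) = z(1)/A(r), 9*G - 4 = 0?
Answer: -7/3 ≈ -2.3333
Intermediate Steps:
G = 4/9 (G = 4/9 + (⅑)*0 = 4/9 + 0 = 4/9 ≈ 0.44444)
y(c) = -61/9 (y(c) = -7 + (⅑)*2 = -7 + 2/9 = -61/9)
z(W) = W²
T(X) = -4 + 4*X/9 (T(X) = 4*X/9 - 4 = -4 + 4*X/9)
C(a, I) = ⅕ (C(a, I) = 1²/5 = 1*(⅕) = ⅕)
(O(-2, y(4)) + T(3))*C(-4, 8) = (-9 + (-4 + (4/9)*3))*(⅕) = (-9 + (-4 + 4/3))*(⅕) = (-9 - 8/3)*(⅕) = -35/3*⅕ = -7/3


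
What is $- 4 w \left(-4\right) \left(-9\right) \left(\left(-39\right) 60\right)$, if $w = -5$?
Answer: $-1684800$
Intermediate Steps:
$- 4 w \left(-4\right) \left(-9\right) \left(\left(-39\right) 60\right) = \left(-4\right) \left(-5\right) \left(-4\right) \left(-9\right) \left(\left(-39\right) 60\right) = 20 \left(-4\right) \left(-9\right) \left(-2340\right) = \left(-80\right) \left(-9\right) \left(-2340\right) = 720 \left(-2340\right) = -1684800$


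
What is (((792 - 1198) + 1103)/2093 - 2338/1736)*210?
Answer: -3946545/18538 ≈ -212.89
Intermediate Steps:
(((792 - 1198) + 1103)/2093 - 2338/1736)*210 = ((-406 + 1103)*(1/2093) - 2338*1/1736)*210 = (697*(1/2093) - 167/124)*210 = (697/2093 - 167/124)*210 = -263103/259532*210 = -3946545/18538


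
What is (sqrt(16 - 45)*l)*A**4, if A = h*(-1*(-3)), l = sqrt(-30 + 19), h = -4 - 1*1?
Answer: -50625*sqrt(319) ≈ -9.0419e+5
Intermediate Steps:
h = -5 (h = -4 - 1 = -5)
l = I*sqrt(11) (l = sqrt(-11) = I*sqrt(11) ≈ 3.3166*I)
A = -15 (A = -(-5)*(-3) = -5*3 = -15)
(sqrt(16 - 45)*l)*A**4 = (sqrt(16 - 45)*(I*sqrt(11)))*(-15)**4 = (sqrt(-29)*(I*sqrt(11)))*50625 = ((I*sqrt(29))*(I*sqrt(11)))*50625 = -sqrt(319)*50625 = -50625*sqrt(319)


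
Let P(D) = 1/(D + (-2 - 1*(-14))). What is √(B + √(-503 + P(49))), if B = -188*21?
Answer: √(-14690508 + 1403*I*√3538)/61 ≈ 0.17847 + 62.833*I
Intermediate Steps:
B = -3948
P(D) = 1/(12 + D) (P(D) = 1/(D + (-2 + 14)) = 1/(D + 12) = 1/(12 + D))
√(B + √(-503 + P(49))) = √(-3948 + √(-503 + 1/(12 + 49))) = √(-3948 + √(-503 + 1/61)) = √(-3948 + √(-30682/61)) = √(-3948 + 23*I*√3538/61)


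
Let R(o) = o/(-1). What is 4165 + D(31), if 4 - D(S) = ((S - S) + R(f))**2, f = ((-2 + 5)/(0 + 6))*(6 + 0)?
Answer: 4160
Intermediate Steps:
f = 3 (f = (3/6)*6 = (3*(1/6))*6 = (1/2)*6 = 3)
R(o) = -o (R(o) = o*(-1) = -o)
D(S) = -5 (D(S) = 4 - ((S - S) - 1*3)**2 = 4 - (0 - 3)**2 = 4 - 1*(-3)**2 = 4 - 1*9 = 4 - 9 = -5)
4165 + D(31) = 4165 - 5 = 4160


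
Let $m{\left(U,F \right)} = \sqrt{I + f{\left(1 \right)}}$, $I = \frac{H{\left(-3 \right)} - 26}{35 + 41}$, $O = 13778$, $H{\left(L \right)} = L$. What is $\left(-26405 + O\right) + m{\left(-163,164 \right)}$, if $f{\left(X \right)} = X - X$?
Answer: $-12627 + \frac{i \sqrt{551}}{38} \approx -12627.0 + 0.61772 i$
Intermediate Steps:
$f{\left(X \right)} = 0$
$I = - \frac{29}{76}$ ($I = \frac{-3 - 26}{35 + 41} = - \frac{29}{76} \approx -0.38158$)
$m{\left(U,F \right)} = \frac{i \sqrt{551}}{38}$ ($m{\left(U,F \right)} = \sqrt{- \frac{29}{76} + 0} = \sqrt{- \frac{29}{76}} = \frac{i \sqrt{551}}{38}$)
$\left(-26405 + O\right) + m{\left(-163,164 \right)} = \left(-26405 + 13778\right) + \frac{i \sqrt{551}}{38} = -12627 + \frac{i \sqrt{551}}{38}$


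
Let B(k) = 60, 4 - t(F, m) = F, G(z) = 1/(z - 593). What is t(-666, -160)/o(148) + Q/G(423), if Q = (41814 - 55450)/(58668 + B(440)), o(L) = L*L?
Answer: 3175965515/80398632 ≈ 39.503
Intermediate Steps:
G(z) = 1/(-593 + z)
t(F, m) = 4 - F
o(L) = L²
Q = -3409/14682 (Q = (41814 - 55450)/(58668 + 60) = -13636/58728 = -13636*1/58728 = -3409/14682 ≈ -0.23219)
t(-666, -160)/o(148) + Q/G(423) = (4 - 1*(-666))/(148²) - 3409/(14682*(1/(-593 + 423))) = (4 + 666)/21904 - 3409/(14682*(1/(-170))) = 670*(1/21904) - 3409/(14682*(-1/170)) = 335/10952 - 3409/14682*(-170) = 335/10952 + 289765/7341 = 3175965515/80398632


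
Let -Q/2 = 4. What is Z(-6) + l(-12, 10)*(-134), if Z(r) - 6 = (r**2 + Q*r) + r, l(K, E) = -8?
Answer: 1156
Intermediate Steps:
Q = -8 (Q = -2*4 = -8)
Z(r) = 6 + r**2 - 7*r (Z(r) = 6 + ((r**2 - 8*r) + r) = 6 + (r**2 - 7*r) = 6 + r**2 - 7*r)
Z(-6) + l(-12, 10)*(-134) = (6 + (-6)**2 - 7*(-6)) - 8*(-134) = (6 + 36 + 42) + 1072 = 84 + 1072 = 1156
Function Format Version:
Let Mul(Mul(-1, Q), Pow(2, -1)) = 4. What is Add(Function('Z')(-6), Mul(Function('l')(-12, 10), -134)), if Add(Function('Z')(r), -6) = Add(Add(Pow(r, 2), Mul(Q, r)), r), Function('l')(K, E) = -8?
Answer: 1156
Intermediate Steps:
Q = -8 (Q = Mul(-2, 4) = -8)
Function('Z')(r) = Add(6, Pow(r, 2), Mul(-7, r)) (Function('Z')(r) = Add(6, Add(Add(Pow(r, 2), Mul(-8, r)), r)) = Add(6, Add(Pow(r, 2), Mul(-7, r))) = Add(6, Pow(r, 2), Mul(-7, r)))
Add(Function('Z')(-6), Mul(Function('l')(-12, 10), -134)) = Add(Add(6, Pow(-6, 2), Mul(-7, -6)), Mul(-8, -134)) = Add(Add(6, 36, 42), 1072) = Add(84, 1072) = 1156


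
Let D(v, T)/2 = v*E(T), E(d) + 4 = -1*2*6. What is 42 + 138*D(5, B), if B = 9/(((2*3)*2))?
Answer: -22038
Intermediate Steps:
E(d) = -16 (E(d) = -4 - 1*2*6 = -4 - 2*6 = -4 - 12 = -16)
B = ¾ (B = 9/((6*2)) = 9/12 = 9*(1/12) = ¾ ≈ 0.75000)
D(v, T) = -32*v (D(v, T) = 2*(v*(-16)) = 2*(-16*v) = -32*v)
42 + 138*D(5, B) = 42 + 138*(-32*5) = 42 + 138*(-160) = 42 - 22080 = -22038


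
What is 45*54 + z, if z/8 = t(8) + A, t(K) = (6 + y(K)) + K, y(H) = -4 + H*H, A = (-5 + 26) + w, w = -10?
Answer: 3110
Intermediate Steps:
A = 11 (A = (-5 + 26) - 10 = 21 - 10 = 11)
y(H) = -4 + H**2
t(K) = 2 + K + K**2 (t(K) = (6 + (-4 + K**2)) + K = (2 + K**2) + K = 2 + K + K**2)
z = 680 (z = 8*((2 + 8 + 8**2) + 11) = 8*((2 + 8 + 64) + 11) = 8*(74 + 11) = 8*85 = 680)
45*54 + z = 45*54 + 680 = 2430 + 680 = 3110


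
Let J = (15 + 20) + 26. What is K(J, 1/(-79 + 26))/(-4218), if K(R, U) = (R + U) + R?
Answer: -2155/74518 ≈ -0.028919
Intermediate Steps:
J = 61 (J = 35 + 26 = 61)
K(R, U) = U + 2*R
K(J, 1/(-79 + 26))/(-4218) = (1/(-79 + 26) + 2*61)/(-4218) = (1/(-53) + 122)*(-1/4218) = (-1/53 + 122)*(-1/4218) = (6465/53)*(-1/4218) = -2155/74518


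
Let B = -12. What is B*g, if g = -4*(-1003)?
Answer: -48144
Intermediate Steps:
g = 4012
B*g = -12*4012 = -48144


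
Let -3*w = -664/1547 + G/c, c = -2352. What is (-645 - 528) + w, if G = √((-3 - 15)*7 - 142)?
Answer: -5443229/4641 + I*√67/3528 ≈ -1172.9 + 0.0023201*I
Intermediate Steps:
G = 2*I*√67 (G = √(-18*7 - 142) = √(-126 - 142) = √(-268) = 2*I*√67 ≈ 16.371*I)
w = 664/4641 + I*√67/3528 (w = -(-664/1547 + (2*I*√67)/(-2352))/3 = -(-664*1/1547 + (2*I*√67)*(-1/2352))/3 = -(-664/1547 - I*√67/1176)/3 = 664/4641 + I*√67/3528 ≈ 0.14307 + 0.0023201*I)
(-645 - 528) + w = (-645 - 528) + (664/4641 + I*√67/3528) = -1173 + (664/4641 + I*√67/3528) = -5443229/4641 + I*√67/3528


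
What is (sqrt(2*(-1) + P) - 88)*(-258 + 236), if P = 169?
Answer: 1936 - 22*sqrt(167) ≈ 1651.7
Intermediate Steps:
(sqrt(2*(-1) + P) - 88)*(-258 + 236) = (sqrt(2*(-1) + 169) - 88)*(-258 + 236) = (sqrt(-2 + 169) - 88)*(-22) = (sqrt(167) - 88)*(-22) = (-88 + sqrt(167))*(-22) = 1936 - 22*sqrt(167)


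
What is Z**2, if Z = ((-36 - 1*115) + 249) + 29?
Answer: 16129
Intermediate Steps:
Z = 127 (Z = ((-36 - 115) + 249) + 29 = (-151 + 249) + 29 = 98 + 29 = 127)
Z**2 = 127**2 = 16129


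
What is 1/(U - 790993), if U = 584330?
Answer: -1/206663 ≈ -4.8388e-6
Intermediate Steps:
1/(U - 790993) = 1/(584330 - 790993) = 1/(-206663) = -1/206663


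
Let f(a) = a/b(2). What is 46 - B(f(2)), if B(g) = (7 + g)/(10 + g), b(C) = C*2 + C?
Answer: 1404/31 ≈ 45.290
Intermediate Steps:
b(C) = 3*C (b(C) = 2*C + C = 3*C)
f(a) = a/6 (f(a) = a/((3*2)) = a/6)
B(g) = (7 + g)/(10 + g)
46 - B(f(2)) = 46 - (7 + (⅙)*2)/(10 + (⅙)*2) = 46 - (7 + ⅓)/(10 + ⅓) = 46 - 22/(31/3*3) = 46 - 3*22/(31*3) = 46 - 1*22/31 = 46 - 22/31 = 1404/31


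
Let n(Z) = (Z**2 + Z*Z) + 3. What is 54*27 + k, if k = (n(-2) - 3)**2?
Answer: 1522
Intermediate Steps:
n(Z) = 3 + 2*Z**2 (n(Z) = (Z**2 + Z**2) + 3 = 2*Z**2 + 3 = 3 + 2*Z**2)
k = 64 (k = ((3 + 2*(-2)**2) - 3)**2 = ((3 + 2*4) - 3)**2 = ((3 + 8) - 3)**2 = (11 - 3)**2 = 8**2 = 64)
54*27 + k = 54*27 + 64 = 1458 + 64 = 1522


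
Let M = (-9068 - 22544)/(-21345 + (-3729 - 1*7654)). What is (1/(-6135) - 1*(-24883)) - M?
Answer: 1248992758223/50196570 ≈ 24882.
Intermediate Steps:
M = 7903/8182 (M = -31612/(-21345 + (-3729 - 7654)) = -31612/(-21345 - 11383) = -31612/(-32728) = -31612*(-1/32728) = 7903/8182 ≈ 0.96590)
(1/(-6135) - 1*(-24883)) - M = (1/(-6135) - 1*(-24883)) - 1*7903/8182 = (-1/6135 + 24883) - 7903/8182 = 152657204/6135 - 7903/8182 = 1248992758223/50196570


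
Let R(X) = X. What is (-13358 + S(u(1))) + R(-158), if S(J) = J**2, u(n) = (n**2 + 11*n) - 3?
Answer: -13435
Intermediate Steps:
u(n) = -3 + n**2 + 11*n
(-13358 + S(u(1))) + R(-158) = (-13358 + (-3 + 1**2 + 11*1)**2) - 158 = (-13358 + (-3 + 1 + 11)**2) - 158 = (-13358 + 9**2) - 158 = (-13358 + 81) - 158 = -13277 - 158 = -13435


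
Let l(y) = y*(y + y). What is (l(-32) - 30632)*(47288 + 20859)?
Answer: -1947913848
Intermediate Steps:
l(y) = 2*y² (l(y) = y*(2*y) = 2*y²)
(l(-32) - 30632)*(47288 + 20859) = (2*(-32)² - 30632)*(47288 + 20859) = (2*1024 - 30632)*68147 = (2048 - 30632)*68147 = -28584*68147 = -1947913848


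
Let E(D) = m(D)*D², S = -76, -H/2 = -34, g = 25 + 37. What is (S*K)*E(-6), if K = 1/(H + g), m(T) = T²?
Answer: -49248/65 ≈ -757.66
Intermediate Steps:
g = 62
H = 68 (H = -2*(-34) = 68)
K = 1/130 (K = 1/(68 + 62) = 1/130 ≈ 0.0076923)
E(D) = D⁴ (E(D) = D²*D² = D⁴)
(S*K)*E(-6) = -76*1/130*(-6)⁴ = -38/65*1296 = -49248/65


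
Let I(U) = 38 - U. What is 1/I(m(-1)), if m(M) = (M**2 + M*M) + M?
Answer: 1/37 ≈ 0.027027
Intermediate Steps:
m(M) = M + 2*M**2 (m(M) = (M**2 + M**2) + M = 2*M**2 + M = M + 2*M**2)
1/I(m(-1)) = 1/(38 - (-1)*(1 + 2*(-1))) = 1/(38 - (-1)*(1 - 2)) = 1/(38 - (-1)*(-1)) = 1/(38 - 1*1) = 1/(38 - 1) = 1/37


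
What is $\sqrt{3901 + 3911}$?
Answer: $6 \sqrt{217} \approx 88.385$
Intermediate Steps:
$\sqrt{3901 + 3911} = \sqrt{7812} = 6 \sqrt{217}$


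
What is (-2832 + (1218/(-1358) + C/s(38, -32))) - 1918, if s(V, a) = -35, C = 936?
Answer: -16220087/3395 ≈ -4777.6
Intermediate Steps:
(-2832 + (1218/(-1358) + C/s(38, -32))) - 1918 = (-2832 + (1218/(-1358) + 936/(-35))) - 1918 = (-2832 + (1218*(-1/1358) + 936*(-1/35))) - 1918 = (-2832 + (-87/97 - 936/35)) - 1918 = (-2832 - 93837/3395) - 1918 = -9708477/3395 - 1918 = -16220087/3395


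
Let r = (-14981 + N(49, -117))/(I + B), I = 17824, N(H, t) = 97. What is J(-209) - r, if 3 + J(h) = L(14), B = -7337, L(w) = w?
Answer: 130241/10487 ≈ 12.419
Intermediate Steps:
J(h) = 11 (J(h) = -3 + 14 = 11)
r = -14884/10487 (r = (-14981 + 97)/(17824 - 7337) = -14884/10487 ≈ -1.4193)
J(-209) - r = 11 - 1*(-14884/10487) = 11 + 14884/10487 = 130241/10487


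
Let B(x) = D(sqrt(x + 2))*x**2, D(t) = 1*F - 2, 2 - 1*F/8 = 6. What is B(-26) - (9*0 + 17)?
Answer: -23001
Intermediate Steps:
F = -32 (F = 16 - 8*6 = 16 - 48 = -32)
D(t) = -34 (D(t) = 1*(-32) - 2 = -32 - 2 = -34)
B(x) = -34*x**2
B(-26) - (9*0 + 17) = -34*(-26)**2 - (9*0 + 17) = -34*676 - (0 + 17) = -22984 - 1*17 = -22984 - 17 = -23001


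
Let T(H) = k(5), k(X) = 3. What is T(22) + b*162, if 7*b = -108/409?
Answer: -8907/2863 ≈ -3.1111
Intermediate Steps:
T(H) = 3
b = -108/2863 (b = (-108/409)/7 = (-108*1/409)/7 = (⅐)*(-108/409) = -108/2863 ≈ -0.037723)
T(22) + b*162 = 3 - 108/2863*162 = 3 - 17496/2863 = -8907/2863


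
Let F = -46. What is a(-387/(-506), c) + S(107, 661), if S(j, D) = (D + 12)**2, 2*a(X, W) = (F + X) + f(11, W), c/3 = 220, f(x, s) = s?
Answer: 458675219/1012 ≈ 4.5324e+5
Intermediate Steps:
c = 660 (c = 3*220 = 660)
a(X, W) = -23 + W/2 + X/2 (a(X, W) = ((-46 + X) + W)/2 = (-46 + W + X)/2 = -23 + W/2 + X/2)
S(j, D) = (12 + D)**2
a(-387/(-506), c) + S(107, 661) = (-23 + (1/2)*660 + (-387/(-506))/2) + (12 + 661)**2 = (-23 + 330 + (-387*(-1/506))/2) + 673**2 = (-23 + 330 + (1/2)*(387/506)) + 452929 = (-23 + 330 + 387/1012) + 452929 = 311071/1012 + 452929 = 458675219/1012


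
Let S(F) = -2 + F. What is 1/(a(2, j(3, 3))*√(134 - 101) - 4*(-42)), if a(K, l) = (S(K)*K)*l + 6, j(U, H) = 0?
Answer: 14/2253 - √33/4506 ≈ 0.0049391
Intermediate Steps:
a(K, l) = 6 + K*l*(-2 + K) (a(K, l) = ((-2 + K)*K)*l + 6 = (K*(-2 + K))*l + 6 = K*l*(-2 + K) + 6 = 6 + K*l*(-2 + K))
1/(a(2, j(3, 3))*√(134 - 101) - 4*(-42)) = 1/((6 + 2*0*(-2 + 2))*√(134 - 101) - 4*(-42)) = 1/((6 + 2*0*0)*√33 + 168) = 1/((6 + 0)*√33 + 168) = 1/(6*√33 + 168) = 1/(168 + 6*√33)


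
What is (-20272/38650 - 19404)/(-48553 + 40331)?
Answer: 187496218/79445075 ≈ 2.3601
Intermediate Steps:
(-20272/38650 - 19404)/(-48553 + 40331) = (-20272*1/38650 - 19404)/(-8222) = (-10136/19325 - 19404)*(-1/8222) = -374992436/19325*(-1/8222) = 187496218/79445075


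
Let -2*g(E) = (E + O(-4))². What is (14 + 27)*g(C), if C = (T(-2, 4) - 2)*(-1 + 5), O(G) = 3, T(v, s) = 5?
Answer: -9225/2 ≈ -4612.5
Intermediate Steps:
C = 12 (C = (5 - 2)*(-1 + 5) = 3*4 = 12)
g(E) = -(3 + E)²/2 (g(E) = -(E + 3)²/2 = -(3 + E)²/2)
(14 + 27)*g(C) = (14 + 27)*(-(3 + 12)²/2) = 41*(-½*15²) = 41*(-½*225) = 41*(-225/2) = -9225/2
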